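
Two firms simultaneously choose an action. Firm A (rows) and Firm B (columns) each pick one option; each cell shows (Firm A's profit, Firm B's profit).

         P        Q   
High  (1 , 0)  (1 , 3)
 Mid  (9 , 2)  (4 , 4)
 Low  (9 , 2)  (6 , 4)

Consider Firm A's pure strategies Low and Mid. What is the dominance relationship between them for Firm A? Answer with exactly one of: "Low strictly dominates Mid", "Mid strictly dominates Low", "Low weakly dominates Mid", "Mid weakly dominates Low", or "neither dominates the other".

Low weakly dominates Mid

Compare Low to Mid across each opponent action: P: 9=9, Q: 6>4.
Low is at least as good everywhere and strictly better somewhere (tied only at P), so Low weakly but not strictly dominates Mid.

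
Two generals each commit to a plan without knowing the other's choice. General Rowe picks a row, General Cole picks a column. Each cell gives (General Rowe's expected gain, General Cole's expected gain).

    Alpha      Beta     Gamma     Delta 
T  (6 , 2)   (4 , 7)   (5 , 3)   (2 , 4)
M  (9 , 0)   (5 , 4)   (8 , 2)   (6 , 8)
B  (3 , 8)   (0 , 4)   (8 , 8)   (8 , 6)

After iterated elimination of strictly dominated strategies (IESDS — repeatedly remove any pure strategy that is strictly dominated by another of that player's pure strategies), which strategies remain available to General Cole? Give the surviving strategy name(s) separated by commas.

Alpha, Gamma, Delta

For General Rowe, M strictly dominates T on the remaining columns (Alpha: 9>6, Beta: 5>4, Gamma: 8>5, Delta: 6>2); eliminate T.
For General Cole, Delta strictly dominates Beta on the remaining rows (M: 8>4, B: 6>4); eliminate Beta.
Among the remaining strategies, none is strictly dominated by another pure strategy of the same player, so the elimination stops.
Surviving strategies — General Rowe: {M, B}; General Cole: {Alpha, Gamma, Delta}.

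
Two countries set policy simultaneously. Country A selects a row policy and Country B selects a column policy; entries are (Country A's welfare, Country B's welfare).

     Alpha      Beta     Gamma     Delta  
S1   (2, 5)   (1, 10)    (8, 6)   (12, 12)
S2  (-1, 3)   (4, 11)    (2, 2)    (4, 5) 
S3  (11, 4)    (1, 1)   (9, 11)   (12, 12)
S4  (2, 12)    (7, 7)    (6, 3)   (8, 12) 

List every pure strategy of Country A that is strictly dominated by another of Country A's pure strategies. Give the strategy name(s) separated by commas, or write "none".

S2

Nothing dominates S1: S2 at Alpha (2>-1); S3 at Beta (1=1); S4 at Alpha (2=2).
S4 strictly dominates S2 — Alpha: 2>-1, Beta: 7>4, Gamma: 6>2, Delta: 8>4.
Nothing dominates S3: S1 at Alpha (11>2); S2 at Alpha (11>-1); S4 at Alpha (11>2).
S4 is not dominated — it holds its own against S1 at Alpha (2=2); S2 at Alpha (2>-1); S3 at Beta (7>1).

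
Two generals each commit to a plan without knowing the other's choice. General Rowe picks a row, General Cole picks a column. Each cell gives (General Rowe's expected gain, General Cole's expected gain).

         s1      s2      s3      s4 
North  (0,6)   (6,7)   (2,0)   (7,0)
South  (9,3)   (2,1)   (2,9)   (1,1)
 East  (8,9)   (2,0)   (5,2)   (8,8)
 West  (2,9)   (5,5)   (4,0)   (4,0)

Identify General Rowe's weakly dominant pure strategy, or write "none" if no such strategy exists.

none

North fails to dominate South at s1 (0<9).
South fails to dominate North at s2 (2<6).
East fails to dominate North at s2 (2<6).
West fails to dominate North at s2 (5<6).
No single strategy dominates all the others.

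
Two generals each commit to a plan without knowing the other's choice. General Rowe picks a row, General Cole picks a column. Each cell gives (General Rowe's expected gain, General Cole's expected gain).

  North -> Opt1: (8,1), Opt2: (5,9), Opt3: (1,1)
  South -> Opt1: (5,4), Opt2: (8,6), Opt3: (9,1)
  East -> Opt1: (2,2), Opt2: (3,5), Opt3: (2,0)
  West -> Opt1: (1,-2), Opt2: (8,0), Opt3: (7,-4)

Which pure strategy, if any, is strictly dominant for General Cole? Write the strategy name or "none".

Opt2 vs Opt1: North: 9>1, South: 6>4, East: 5>2, West: 0>-2.
Opt2 vs Opt3: North: 9>1, South: 6>1, East: 5>0, West: 0>-4.
Opt2 strictly beats every other strategy against every opponent action, so it is strictly dominant.

Opt2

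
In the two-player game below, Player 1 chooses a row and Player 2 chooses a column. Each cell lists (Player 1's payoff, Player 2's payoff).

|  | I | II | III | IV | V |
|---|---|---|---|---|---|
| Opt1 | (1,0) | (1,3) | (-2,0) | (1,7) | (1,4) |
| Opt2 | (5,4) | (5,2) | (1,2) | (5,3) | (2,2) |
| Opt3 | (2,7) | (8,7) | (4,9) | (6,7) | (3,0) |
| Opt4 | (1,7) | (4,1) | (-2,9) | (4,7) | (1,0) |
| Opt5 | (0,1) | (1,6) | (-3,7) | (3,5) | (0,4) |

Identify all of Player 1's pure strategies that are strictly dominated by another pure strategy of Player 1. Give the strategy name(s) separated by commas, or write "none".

Opt1: dominated, since Opt2 does at least as well everywhere (I: 5>1, II: 5>1, III: 1>-2, IV: 5>1, V: 2>1).
Nothing dominates Opt2: Opt1 at I (5>1); Opt3 at I (5>2); Opt4 at I (5>1); Opt5 at I (5>0).
Opt3 is not dominated — it holds its own against Opt1 at I (2>1); Opt2 at II (8>5); Opt4 at I (2>1); Opt5 at I (2>0).
Opt2 strictly dominates Opt4 — I: 5>1, II: 5>4, III: 1>-2, IV: 5>4, V: 2>1.
Opt5 is strictly dominated by Opt2 (I: 5>0, II: 5>1, III: 1>-3, IV: 5>3, V: 2>0).

Opt1, Opt4, Opt5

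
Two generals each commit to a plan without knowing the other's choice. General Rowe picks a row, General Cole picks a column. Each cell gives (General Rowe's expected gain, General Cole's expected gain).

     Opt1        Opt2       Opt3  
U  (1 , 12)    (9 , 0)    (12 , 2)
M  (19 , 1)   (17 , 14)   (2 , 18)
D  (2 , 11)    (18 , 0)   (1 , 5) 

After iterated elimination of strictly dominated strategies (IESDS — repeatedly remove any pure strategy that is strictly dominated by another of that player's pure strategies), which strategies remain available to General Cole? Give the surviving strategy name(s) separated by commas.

General Cole's strategy Opt2 is strictly dominated by Opt3 (U: 2>0, M: 18>14, D: 5>0) and is removed.
General Rowe's strategy D is strictly dominated by M (Opt1: 19>2, Opt3: 2>1) and is removed.
Among the remaining strategies, none is strictly dominated by another pure strategy of the same player, so the elimination stops.
Surviving strategies — General Rowe: {U, M}; General Cole: {Opt1, Opt3}.

Opt1, Opt3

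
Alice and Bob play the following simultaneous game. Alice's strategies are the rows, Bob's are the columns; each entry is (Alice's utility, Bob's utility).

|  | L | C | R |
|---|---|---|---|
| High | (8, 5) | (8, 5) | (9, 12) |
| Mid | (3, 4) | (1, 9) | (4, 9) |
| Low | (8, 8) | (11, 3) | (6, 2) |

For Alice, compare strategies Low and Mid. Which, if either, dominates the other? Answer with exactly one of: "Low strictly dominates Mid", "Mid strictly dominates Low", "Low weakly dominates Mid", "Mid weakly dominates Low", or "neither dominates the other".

Low strictly dominates Mid

Compare Low to Mid across each choice by Bob: L: 8>3, C: 11>1, R: 6>4.
Every comparison favours Low, so Low strictly dominates Mid.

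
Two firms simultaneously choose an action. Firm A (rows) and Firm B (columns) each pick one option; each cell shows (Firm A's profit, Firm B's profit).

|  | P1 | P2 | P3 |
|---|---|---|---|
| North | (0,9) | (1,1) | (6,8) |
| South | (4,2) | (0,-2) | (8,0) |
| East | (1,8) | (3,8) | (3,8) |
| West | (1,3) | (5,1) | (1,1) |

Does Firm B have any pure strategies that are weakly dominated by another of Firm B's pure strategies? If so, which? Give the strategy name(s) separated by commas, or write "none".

P2, P3

P1: no other strategy beats it everywhere (P2 at North (9>1); P3 at North (9>8)).
P2: dominated, since P1 does at least as well everywhere (North: 9>1, South: 2>-2, East: 8=8, West: 3>1).
P3 is weakly dominated by P1 (North: 9>8, South: 2>0, East: 8=8, West: 3>1).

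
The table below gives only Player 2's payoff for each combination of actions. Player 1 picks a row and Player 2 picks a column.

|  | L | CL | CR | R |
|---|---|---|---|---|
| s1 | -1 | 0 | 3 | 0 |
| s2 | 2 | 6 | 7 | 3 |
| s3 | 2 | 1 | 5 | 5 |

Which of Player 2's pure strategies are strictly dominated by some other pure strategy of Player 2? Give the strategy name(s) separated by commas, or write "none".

L, CL

L is strictly dominated by CR (s1: 3>-1, s2: 7>2, s3: 5>2).
CR strictly dominates CL — s1: 3>0, s2: 7>6, s3: 5>1.
CR: no other strategy beats it everywhere (L at s1 (3>-1); CL at s1 (3>0); R at s1 (3>0)).
R is not dominated — it holds its own against L at s1 (0>-1); CL at s1 (0=0); CR at s3 (5=5).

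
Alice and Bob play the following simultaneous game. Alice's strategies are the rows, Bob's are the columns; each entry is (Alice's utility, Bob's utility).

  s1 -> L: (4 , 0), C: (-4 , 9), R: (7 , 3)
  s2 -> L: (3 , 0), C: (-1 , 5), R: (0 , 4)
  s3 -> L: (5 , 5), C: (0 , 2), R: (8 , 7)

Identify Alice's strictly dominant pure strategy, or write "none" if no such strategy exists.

s3 vs s1: L: 5>4, C: 0>-4, R: 8>7.
s3 vs s2: L: 5>3, C: 0>-1, R: 8>0.
s3 strictly beats every other strategy against every opponent action, so it is strictly dominant.

s3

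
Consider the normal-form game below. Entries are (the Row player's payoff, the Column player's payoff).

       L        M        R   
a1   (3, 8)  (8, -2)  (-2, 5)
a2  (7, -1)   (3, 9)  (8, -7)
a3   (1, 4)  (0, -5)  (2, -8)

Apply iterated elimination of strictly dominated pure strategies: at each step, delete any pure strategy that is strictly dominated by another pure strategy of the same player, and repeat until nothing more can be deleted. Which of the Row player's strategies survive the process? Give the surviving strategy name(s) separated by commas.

The Row player's strategy a3 is strictly dominated by a2 (L: 7>1, M: 3>0, R: 8>2) and is removed.
The Column player's strategy R is strictly dominated by L (a1: 8>5, a2: -1>-7) and is removed.
Among the remaining strategies, none is strictly dominated by another pure strategy of the same player, so the elimination stops.
Surviving strategies — the Row player: {a1, a2}; the Column player: {L, M}.

a1, a2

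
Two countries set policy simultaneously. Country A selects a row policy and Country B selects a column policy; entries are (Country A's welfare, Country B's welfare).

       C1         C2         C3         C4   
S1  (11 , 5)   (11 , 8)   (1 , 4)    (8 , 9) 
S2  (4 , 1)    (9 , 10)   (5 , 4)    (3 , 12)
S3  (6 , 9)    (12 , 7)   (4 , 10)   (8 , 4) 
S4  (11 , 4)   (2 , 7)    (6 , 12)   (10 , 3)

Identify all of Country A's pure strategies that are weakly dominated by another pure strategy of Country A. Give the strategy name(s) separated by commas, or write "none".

none

Nothing dominates S1: S2 at C1 (11>4); S3 at C1 (11>6); S4 at C2 (11>2).
S2 is not dominated — it holds its own against S1 at C3 (5>1); S3 at C3 (5>4); S4 at C2 (9>2).
S3: no other strategy beats it everywhere (S1 at C2 (12>11); S2 at C1 (6>4); S4 at C2 (12>2)).
S4: no other strategy beats it everywhere (S1 at C3 (6>1); S2 at C1 (11>4); S3 at C1 (11>6)).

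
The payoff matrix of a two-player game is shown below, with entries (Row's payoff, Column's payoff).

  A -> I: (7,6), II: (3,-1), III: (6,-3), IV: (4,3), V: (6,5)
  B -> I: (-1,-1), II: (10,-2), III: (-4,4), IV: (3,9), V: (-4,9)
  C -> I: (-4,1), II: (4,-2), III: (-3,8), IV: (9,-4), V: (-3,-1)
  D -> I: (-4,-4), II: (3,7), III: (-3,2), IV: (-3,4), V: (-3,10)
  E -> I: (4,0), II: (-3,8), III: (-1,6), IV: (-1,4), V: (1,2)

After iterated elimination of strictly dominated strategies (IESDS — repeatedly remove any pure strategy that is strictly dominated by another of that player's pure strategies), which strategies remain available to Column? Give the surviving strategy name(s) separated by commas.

Row E is eliminated: A beats it against every remaining column (I: 7>4, II: 3>-3, III: 6>-1, IV: 4>-1, V: 6>1).
Column II is eliminated: V beats it against every remaining row (A: 5>-1, B: 9>-2, C: -1>-2, D: 10>7).
For Row, A strictly dominates B on the remaining columns (I: 7>-1, III: 6>-4, IV: 4>3, V: 6>-4); eliminate B.
Row D is eliminated: A beats it against every remaining column (I: 7>-4, III: 6>-3, IV: 4>-3, V: 6>-3).
Column's strategy IV is strictly dominated by I (A: 6>3, C: 1>-4) and is removed.
Row's strategy C is strictly dominated by A (I: 7>-4, III: 6>-3, V: 6>-3) and is removed.
Column's strategy III is strictly dominated by I (A: 6>-3) and is removed.
For Column, I strictly dominates V on the remaining rows (A: 6>5); eliminate V.
Among the remaining strategies, none is strictly dominated by another pure strategy of the same player, so the elimination stops.
Surviving strategies — Row: {A}; Column: {I}.

I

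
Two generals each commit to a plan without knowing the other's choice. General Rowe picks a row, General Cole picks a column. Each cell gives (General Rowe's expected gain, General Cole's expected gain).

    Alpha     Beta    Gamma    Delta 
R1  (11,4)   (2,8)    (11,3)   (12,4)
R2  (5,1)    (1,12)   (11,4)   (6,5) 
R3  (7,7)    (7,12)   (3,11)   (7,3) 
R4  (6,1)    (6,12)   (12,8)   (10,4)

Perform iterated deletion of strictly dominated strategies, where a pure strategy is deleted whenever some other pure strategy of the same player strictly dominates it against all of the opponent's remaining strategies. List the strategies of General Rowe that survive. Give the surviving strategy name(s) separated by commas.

R3

General Rowe's strategy R2 is strictly dominated by R4 (Alpha: 6>5, Beta: 6>1, Gamma: 12>11, Delta: 10>6) and is removed.
For General Cole, Beta strictly dominates Alpha on the remaining rows (R1: 8>4, R3: 12>7, R4: 12>1); eliminate Alpha.
Column Gamma is eliminated: Beta beats it against every remaining row (R1: 8>3, R3: 12>11, R4: 12>8).
General Cole's strategy Delta is strictly dominated by Beta (R1: 8>4, R3: 12>3, R4: 12>4) and is removed.
Row R1 is eliminated: R3 beats it against every remaining column (Beta: 7>2).
Row R4 is eliminated: R3 beats it against every remaining column (Beta: 7>6).
Among the remaining strategies, none is strictly dominated by another pure strategy of the same player, so the elimination stops.
Surviving strategies — General Rowe: {R3}; General Cole: {Beta}.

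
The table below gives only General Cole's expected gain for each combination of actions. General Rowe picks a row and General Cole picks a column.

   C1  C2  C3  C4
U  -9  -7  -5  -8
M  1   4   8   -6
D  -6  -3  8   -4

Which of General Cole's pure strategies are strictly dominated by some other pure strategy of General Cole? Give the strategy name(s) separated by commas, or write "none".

C1: dominated, since C2 does at least as well everywhere (U: -7>-9, M: 4>1, D: -3>-6).
C2 is strictly dominated by C3 (U: -5>-7, M: 8>4, D: 8>-3).
C3: no other strategy beats it everywhere (C1 at U (-5>-9); C2 at U (-5>-7); C4 at U (-5>-8)).
C2 strictly dominates C4 — U: -7>-8, M: 4>-6, D: -3>-4.

C1, C2, C4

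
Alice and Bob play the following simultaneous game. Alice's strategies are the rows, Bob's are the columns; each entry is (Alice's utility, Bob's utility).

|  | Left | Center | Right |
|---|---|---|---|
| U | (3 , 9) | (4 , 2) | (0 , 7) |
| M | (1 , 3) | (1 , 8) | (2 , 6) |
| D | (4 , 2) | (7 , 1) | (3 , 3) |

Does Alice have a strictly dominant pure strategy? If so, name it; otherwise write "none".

D

D vs U: Left: 4>3, Center: 7>4, Right: 3>0.
D vs M: Left: 4>1, Center: 7>1, Right: 3>2.
D strictly beats every other strategy against every opponent action, so it is strictly dominant.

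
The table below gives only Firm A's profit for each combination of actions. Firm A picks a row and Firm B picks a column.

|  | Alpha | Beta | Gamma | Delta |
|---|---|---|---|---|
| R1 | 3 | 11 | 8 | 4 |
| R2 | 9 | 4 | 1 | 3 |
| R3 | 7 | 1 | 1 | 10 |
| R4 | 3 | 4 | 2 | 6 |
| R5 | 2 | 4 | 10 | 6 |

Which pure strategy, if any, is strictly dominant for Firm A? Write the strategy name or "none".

none

R1 fails to dominate R2 at Alpha (3<9).
R2 fails to dominate R1 at Beta (4<11).
R3 fails to dominate R1 at Beta (1<11).
R4 fails to dominate R1 at Alpha (3=3).
R5 fails to dominate R1 at Alpha (2<3).
No single strategy dominates all the others.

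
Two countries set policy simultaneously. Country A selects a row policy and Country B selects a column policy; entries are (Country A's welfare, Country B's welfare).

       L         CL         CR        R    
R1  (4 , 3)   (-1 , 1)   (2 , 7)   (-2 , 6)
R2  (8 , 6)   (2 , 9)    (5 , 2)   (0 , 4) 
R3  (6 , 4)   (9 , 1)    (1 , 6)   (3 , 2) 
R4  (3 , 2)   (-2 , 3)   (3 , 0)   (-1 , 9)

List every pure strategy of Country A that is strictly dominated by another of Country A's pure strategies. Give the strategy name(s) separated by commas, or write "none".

R1 is strictly dominated by R2 (L: 8>4, CL: 2>-1, CR: 5>2, R: 0>-2).
R2: no other strategy beats it everywhere (R1 at L (8>4); R3 at L (8>6); R4 at L (8>3)).
R3 is not dominated — it holds its own against R1 at L (6>4); R2 at CL (9>2); R4 at L (6>3).
R4 is strictly dominated by R2 (L: 8>3, CL: 2>-2, CR: 5>3, R: 0>-1).

R1, R4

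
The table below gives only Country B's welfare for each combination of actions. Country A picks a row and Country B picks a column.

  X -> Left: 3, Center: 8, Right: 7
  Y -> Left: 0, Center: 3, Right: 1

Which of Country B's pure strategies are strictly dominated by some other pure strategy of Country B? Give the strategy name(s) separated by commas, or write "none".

Left, Right

Center strictly dominates Left — X: 8>3, Y: 3>0.
Nothing dominates Center: Left at X (8>3); Right at X (8>7).
Center strictly dominates Right — X: 8>7, Y: 3>1.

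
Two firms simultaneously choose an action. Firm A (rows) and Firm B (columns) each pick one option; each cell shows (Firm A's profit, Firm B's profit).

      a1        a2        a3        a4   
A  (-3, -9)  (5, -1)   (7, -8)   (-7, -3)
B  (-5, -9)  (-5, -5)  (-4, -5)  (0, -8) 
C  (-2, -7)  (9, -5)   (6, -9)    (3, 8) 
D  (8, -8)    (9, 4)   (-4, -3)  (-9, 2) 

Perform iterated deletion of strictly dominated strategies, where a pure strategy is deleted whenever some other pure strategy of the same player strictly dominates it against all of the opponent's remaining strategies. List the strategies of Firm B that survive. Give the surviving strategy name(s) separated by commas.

a2, a4

Firm A's strategy B is strictly dominated by C (a1: -2>-5, a2: 9>-5, a3: 6>-4, a4: 3>0) and is removed.
Firm B's strategy a1 is strictly dominated by a2 (A: -1>-9, C: -5>-7, D: 4>-8) and is removed.
Firm B's strategy a3 is strictly dominated by a2 (A: -1>-8, C: -5>-9, D: 4>-3) and is removed.
Row A is eliminated: C beats it against every remaining column (a2: 9>5, a4: 3>-7).
Among the remaining strategies, none is strictly dominated by another pure strategy of the same player, so the elimination stops.
Surviving strategies — Firm A: {C, D}; Firm B: {a2, a4}.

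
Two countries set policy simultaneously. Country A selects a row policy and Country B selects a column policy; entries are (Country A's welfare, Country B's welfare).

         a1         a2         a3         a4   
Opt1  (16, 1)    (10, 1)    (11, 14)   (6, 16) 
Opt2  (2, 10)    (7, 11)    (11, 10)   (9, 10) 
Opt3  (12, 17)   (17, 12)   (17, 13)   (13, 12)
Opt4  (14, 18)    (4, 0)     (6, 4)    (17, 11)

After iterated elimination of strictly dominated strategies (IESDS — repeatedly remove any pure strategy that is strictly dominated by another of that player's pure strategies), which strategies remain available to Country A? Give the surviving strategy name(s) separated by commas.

Opt1, Opt3, Opt4

For Country A, Opt3 strictly dominates Opt2 on the remaining columns (a1: 12>2, a2: 17>7, a3: 17>11, a4: 13>9); eliminate Opt2.
Column a2 is eliminated: a3 beats it against every remaining row (Opt1: 14>1, Opt3: 13>12, Opt4: 4>0).
Among the remaining strategies, none is strictly dominated by another pure strategy of the same player, so the elimination stops.
Surviving strategies — Country A: {Opt1, Opt3, Opt4}; Country B: {a1, a3, a4}.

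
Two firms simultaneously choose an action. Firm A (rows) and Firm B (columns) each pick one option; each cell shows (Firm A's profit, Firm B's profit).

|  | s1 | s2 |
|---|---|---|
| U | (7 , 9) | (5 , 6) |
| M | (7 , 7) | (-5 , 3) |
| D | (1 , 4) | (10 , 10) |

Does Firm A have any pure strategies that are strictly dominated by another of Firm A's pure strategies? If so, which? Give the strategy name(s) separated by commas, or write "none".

U: no other strategy beats it everywhere (M at s1 (7=7); D at s1 (7>1)).
M: no other strategy beats it everywhere (U at s1 (7=7); D at s1 (7>1)).
Nothing dominates D: U at s2 (10>5); M at s2 (10>-5).

none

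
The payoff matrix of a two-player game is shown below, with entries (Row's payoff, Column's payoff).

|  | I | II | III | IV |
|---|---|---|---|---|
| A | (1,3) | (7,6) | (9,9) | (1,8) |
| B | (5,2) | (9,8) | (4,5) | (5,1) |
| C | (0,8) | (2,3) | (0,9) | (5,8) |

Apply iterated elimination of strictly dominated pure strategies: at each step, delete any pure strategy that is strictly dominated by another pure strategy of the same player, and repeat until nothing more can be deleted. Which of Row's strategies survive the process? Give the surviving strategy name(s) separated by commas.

Column's strategy I is strictly dominated by III (A: 9>3, B: 5>2, C: 9>8) and is removed.
Column's strategy IV is strictly dominated by III (A: 9>8, B: 5>1, C: 9>8) and is removed.
For Row, A strictly dominates C on the remaining columns (II: 7>2, III: 9>0); eliminate C.
Among the remaining strategies, none is strictly dominated by another pure strategy of the same player, so the elimination stops.
Surviving strategies — Row: {A, B}; Column: {II, III}.

A, B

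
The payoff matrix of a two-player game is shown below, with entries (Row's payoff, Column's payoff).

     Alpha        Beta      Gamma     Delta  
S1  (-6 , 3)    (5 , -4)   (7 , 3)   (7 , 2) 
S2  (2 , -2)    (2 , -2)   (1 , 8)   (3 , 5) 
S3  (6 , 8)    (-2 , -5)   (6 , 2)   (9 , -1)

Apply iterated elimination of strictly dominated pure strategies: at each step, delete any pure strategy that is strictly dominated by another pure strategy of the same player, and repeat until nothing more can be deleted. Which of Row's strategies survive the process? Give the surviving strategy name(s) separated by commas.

Column Beta is eliminated: Gamma beats it against every remaining row (S1: 3>-4, S2: 8>-2, S3: 2>-5).
Row S2 is eliminated: S3 beats it against every remaining column (Alpha: 6>2, Gamma: 6>1, Delta: 9>3).
Column's strategy Delta is strictly dominated by Alpha (S1: 3>2, S3: 8>-1) and is removed.
Among the remaining strategies, none is strictly dominated by another pure strategy of the same player, so the elimination stops.
Surviving strategies — Row: {S1, S3}; Column: {Alpha, Gamma}.

S1, S3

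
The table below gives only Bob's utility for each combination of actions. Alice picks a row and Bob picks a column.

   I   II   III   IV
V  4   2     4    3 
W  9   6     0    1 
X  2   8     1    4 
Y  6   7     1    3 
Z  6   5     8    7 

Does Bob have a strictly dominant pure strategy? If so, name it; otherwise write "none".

none

I fails to dominate II at X (2<8).
II fails to dominate I at V (2<4).
III fails to dominate I at V (4=4).
IV fails to dominate I at V (3<4).
No single strategy dominates all the others.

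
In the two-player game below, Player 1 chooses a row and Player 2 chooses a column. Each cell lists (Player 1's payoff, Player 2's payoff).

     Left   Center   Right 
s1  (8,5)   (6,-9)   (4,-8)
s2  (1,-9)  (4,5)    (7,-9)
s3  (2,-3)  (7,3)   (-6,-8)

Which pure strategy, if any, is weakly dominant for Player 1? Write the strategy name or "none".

s1 fails to dominate s2 at Right (4<7).
s2 fails to dominate s1 at Left (1<8).
s3 fails to dominate s1 at Left (2<8).
No single strategy dominates all the others.

none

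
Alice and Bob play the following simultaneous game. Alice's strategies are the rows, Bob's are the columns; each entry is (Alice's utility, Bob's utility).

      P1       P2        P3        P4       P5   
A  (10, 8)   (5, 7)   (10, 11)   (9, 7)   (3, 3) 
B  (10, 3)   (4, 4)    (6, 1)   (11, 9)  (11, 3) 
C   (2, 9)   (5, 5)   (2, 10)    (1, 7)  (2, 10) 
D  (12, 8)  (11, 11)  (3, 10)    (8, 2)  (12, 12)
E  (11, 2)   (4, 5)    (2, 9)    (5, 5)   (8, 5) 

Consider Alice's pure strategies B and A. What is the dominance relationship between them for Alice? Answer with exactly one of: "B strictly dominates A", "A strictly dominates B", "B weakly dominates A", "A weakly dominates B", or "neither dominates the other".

Compare B to A across each choice by Bob: P1: 10=10, P2: 4<5, P3: 6<10, P4: 11>9, P5: 11>3.
B does better at P4, P5 but worse at P2, P3; neither strategy dominates the other.

neither dominates the other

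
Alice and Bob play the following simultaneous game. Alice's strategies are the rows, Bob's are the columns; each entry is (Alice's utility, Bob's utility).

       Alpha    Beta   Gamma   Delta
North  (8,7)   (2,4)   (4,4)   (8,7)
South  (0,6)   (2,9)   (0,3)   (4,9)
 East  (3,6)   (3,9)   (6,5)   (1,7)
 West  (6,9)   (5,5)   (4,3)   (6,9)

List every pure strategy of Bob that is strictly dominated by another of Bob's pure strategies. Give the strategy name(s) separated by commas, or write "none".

Gamma

Alpha is not dominated — it holds its own against Beta at North (7>4); Gamma at North (7>4); Delta at North (7=7).
Beta: no other strategy beats it everywhere (Alpha at South (9>6); Gamma at North (4=4); Delta at South (9=9)).
Gamma is strictly dominated by Alpha (North: 7>4, South: 6>3, East: 6>5, West: 9>3).
Delta is not dominated — it holds its own against Alpha at North (7=7); Beta at North (7>4); Gamma at North (7>4).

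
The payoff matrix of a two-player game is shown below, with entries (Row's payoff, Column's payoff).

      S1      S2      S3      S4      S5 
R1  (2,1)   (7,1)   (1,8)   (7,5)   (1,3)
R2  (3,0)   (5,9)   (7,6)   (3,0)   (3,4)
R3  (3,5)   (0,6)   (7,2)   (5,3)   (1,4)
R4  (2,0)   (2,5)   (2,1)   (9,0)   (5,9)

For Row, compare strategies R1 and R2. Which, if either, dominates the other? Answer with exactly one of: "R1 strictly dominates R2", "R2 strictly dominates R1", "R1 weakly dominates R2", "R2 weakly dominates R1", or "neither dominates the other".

neither dominates the other

R1's payoffs vs R2's, by Column's action — S1: 2<3, S2: 7>5, S3: 1<7, S4: 7>3, S5: 1<3.
R1 does better at S2, S4 but worse at S1, S3, S5; neither strategy dominates the other.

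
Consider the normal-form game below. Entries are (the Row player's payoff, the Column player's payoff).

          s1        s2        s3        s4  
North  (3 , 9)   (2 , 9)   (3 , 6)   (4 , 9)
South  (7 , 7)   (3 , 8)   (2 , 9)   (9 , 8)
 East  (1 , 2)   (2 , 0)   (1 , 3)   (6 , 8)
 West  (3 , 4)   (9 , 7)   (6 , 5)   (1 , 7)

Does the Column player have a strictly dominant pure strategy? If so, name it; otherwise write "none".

none

s1 fails to dominate s2 at North (9=9).
s2 fails to dominate s1 at North (9=9).
s3 fails to dominate s1 at North (6<9).
s4 fails to dominate s1 at North (9=9).
No single strategy dominates all the others.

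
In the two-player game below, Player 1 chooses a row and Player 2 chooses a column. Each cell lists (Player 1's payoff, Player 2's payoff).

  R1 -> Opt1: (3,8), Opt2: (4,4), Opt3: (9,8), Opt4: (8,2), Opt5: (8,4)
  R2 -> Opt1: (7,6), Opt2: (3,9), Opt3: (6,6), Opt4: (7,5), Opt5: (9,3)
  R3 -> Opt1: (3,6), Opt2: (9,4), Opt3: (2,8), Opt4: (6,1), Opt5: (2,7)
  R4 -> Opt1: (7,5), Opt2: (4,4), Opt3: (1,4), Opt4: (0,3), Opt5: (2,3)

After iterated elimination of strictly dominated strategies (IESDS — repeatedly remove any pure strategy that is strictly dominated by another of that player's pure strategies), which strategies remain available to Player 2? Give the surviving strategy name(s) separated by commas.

Opt1, Opt2, Opt3

For Player 2, Opt1 strictly dominates Opt4 on the remaining rows (R1: 8>2, R2: 6>5, R3: 6>1, R4: 5>3); eliminate Opt4.
For Player 2, Opt3 strictly dominates Opt5 on the remaining rows (R1: 8>4, R2: 6>3, R3: 8>7, R4: 4>3); eliminate Opt5.
Among the remaining strategies, none is strictly dominated by another pure strategy of the same player, so the elimination stops.
Surviving strategies — Player 1: {R1, R2, R3, R4}; Player 2: {Opt1, Opt2, Opt3}.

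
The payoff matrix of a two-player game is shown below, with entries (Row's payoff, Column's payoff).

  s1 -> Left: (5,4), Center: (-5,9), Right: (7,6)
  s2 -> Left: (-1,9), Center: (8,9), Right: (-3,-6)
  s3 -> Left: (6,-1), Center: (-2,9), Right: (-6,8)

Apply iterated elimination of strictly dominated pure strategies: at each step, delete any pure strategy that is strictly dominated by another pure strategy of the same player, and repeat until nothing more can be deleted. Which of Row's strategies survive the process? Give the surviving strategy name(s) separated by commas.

Column Right is eliminated: Center beats it against every remaining row (s1: 9>6, s2: 9>-6, s3: 9>8).
Row s1 is eliminated: s3 beats it against every remaining column (Left: 6>5, Center: -2>-5).
Among the remaining strategies, none is strictly dominated by another pure strategy of the same player, so the elimination stops.
Surviving strategies — Row: {s2, s3}; Column: {Left, Center}.

s2, s3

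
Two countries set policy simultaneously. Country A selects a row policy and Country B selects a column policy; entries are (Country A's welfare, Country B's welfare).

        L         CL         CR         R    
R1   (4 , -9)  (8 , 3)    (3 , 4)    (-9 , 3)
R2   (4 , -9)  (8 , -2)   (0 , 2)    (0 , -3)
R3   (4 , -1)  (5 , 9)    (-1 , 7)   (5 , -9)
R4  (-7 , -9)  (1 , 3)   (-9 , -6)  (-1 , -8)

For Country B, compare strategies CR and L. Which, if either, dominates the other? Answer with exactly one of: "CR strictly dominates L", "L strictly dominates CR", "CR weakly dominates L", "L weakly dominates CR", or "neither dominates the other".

CR strictly dominates L

CR's payoffs vs L's, by Country A's action — R1: 4>-9, R2: 2>-9, R3: 7>-1, R4: -6>-9.
Every comparison favours CR, so CR strictly dominates L.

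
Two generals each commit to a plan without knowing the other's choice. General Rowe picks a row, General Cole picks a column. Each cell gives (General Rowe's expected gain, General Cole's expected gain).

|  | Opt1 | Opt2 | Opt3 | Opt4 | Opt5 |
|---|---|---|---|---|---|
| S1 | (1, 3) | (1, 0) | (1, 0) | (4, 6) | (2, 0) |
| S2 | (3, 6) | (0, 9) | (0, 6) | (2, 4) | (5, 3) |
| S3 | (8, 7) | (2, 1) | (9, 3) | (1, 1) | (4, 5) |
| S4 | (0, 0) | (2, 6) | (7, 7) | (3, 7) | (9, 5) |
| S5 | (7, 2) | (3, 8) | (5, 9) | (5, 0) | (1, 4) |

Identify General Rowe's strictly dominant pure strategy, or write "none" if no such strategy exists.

none

S1 fails to dominate S2 at Opt1 (1<3).
S2 fails to dominate S1 at Opt2 (0<1).
S3 fails to dominate S1 at Opt4 (1<4).
S4 fails to dominate S1 at Opt1 (0<1).
S5 fails to dominate S1 at Opt5 (1<2).
No single strategy dominates all the others.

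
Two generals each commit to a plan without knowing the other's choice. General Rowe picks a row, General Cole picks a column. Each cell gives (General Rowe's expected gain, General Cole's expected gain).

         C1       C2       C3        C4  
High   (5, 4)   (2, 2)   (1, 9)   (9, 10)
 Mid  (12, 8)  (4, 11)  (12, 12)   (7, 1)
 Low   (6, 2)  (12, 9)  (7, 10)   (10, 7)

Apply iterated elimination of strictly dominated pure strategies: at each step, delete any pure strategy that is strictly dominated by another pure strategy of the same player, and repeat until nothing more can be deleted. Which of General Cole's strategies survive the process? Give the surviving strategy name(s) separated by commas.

C3

For General Rowe, Low strictly dominates High on the remaining columns (C1: 6>5, C2: 12>2, C3: 7>1, C4: 10>9); eliminate High.
For General Cole, C2 strictly dominates C1 on the remaining rows (Mid: 11>8, Low: 9>2); eliminate C1.
Column C2 is eliminated: C3 beats it against every remaining row (Mid: 12>11, Low: 10>9).
General Cole's strategy C4 is strictly dominated by C3 (Mid: 12>1, Low: 10>7) and is removed.
For General Rowe, Mid strictly dominates Low on the remaining columns (C3: 12>7); eliminate Low.
Among the remaining strategies, none is strictly dominated by another pure strategy of the same player, so the elimination stops.
Surviving strategies — General Rowe: {Mid}; General Cole: {C3}.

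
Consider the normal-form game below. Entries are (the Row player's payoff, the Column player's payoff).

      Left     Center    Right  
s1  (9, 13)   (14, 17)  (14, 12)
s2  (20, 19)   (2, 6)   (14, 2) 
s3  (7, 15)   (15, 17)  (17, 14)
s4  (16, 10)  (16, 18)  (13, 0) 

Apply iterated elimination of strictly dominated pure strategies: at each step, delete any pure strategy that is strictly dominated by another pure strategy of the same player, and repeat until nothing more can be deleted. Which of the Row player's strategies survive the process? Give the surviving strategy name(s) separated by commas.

The Column player's strategy Right is strictly dominated by Left (s1: 13>12, s2: 19>2, s3: 15>14, s4: 10>0) and is removed.
Row s1 is eliminated: s4 beats it against every remaining column (Left: 16>9, Center: 16>14).
For the Row player, s4 strictly dominates s3 on the remaining columns (Left: 16>7, Center: 16>15); eliminate s3.
Among the remaining strategies, none is strictly dominated by another pure strategy of the same player, so the elimination stops.
Surviving strategies — the Row player: {s2, s4}; the Column player: {Left, Center}.

s2, s4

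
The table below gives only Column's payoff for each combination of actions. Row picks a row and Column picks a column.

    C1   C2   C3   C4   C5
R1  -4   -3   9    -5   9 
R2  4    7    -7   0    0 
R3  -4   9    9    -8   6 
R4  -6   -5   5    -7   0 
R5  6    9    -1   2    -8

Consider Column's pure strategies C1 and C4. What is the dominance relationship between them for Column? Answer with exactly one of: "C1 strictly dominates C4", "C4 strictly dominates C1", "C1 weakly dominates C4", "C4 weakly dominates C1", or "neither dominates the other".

Compare C1 to C4 across every action of Row: R1: -4>-5, R2: 4>0, R3: -4>-8, R4: -6>-7, R5: 6>2.
C1 gives a strictly higher payoff against every action of Row, so C1 strictly dominates C4.

C1 strictly dominates C4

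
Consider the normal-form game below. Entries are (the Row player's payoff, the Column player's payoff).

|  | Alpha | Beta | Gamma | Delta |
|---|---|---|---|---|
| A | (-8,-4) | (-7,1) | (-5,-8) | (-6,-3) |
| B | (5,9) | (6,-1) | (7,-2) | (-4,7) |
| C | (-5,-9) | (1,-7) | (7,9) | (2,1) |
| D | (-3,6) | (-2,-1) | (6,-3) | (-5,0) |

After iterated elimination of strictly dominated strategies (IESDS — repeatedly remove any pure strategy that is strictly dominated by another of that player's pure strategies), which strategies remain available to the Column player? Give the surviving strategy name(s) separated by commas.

For the Row player, B strictly dominates A on the remaining columns (Alpha: 5>-8, Beta: 6>-7, Gamma: 7>-5, Delta: -4>-6); eliminate A.
The Row player's strategy D is strictly dominated by B (Alpha: 5>-3, Beta: 6>-2, Gamma: 7>6, Delta: -4>-5) and is removed.
Column Beta is eliminated: Delta beats it against every remaining row (B: 7>-1, C: 1>-7).
Among the remaining strategies, none is strictly dominated by another pure strategy of the same player, so the elimination stops.
Surviving strategies — the Row player: {B, C}; the Column player: {Alpha, Gamma, Delta}.

Alpha, Gamma, Delta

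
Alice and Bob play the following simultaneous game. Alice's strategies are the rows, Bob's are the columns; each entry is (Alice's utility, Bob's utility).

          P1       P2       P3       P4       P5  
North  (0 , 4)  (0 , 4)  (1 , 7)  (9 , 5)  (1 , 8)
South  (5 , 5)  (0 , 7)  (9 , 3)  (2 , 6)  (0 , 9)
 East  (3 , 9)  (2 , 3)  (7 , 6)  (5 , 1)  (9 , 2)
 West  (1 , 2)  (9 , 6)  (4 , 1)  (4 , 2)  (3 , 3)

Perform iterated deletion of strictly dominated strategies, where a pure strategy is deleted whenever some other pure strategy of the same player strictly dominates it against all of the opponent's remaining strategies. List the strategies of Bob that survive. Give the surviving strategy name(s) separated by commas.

Column P4 is eliminated: P5 beats it against every remaining row (North: 8>5, South: 9>6, East: 2>1, West: 3>2).
Alice's strategy North is strictly dominated by East (P1: 3>0, P2: 2>0, P3: 7>1, P5: 9>1) and is removed.
Bob's strategy P3 is strictly dominated by P1 (South: 5>3, East: 9>6, West: 2>1) and is removed.
Among the remaining strategies, none is strictly dominated by another pure strategy of the same player, so the elimination stops.
Surviving strategies — Alice: {South, East, West}; Bob: {P1, P2, P5}.

P1, P2, P5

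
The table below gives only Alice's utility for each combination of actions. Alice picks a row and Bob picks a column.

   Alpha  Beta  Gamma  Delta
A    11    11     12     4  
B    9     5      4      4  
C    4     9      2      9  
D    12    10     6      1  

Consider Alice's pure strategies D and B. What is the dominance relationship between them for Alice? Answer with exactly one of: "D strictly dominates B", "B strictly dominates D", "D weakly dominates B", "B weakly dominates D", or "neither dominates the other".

neither dominates the other

D's payoffs vs B's, by Bob's action — Alpha: 12>9, Beta: 10>5, Gamma: 6>4, Delta: 1<4.
D does better at Alpha, Beta, Gamma but worse at Delta; neither strategy dominates the other.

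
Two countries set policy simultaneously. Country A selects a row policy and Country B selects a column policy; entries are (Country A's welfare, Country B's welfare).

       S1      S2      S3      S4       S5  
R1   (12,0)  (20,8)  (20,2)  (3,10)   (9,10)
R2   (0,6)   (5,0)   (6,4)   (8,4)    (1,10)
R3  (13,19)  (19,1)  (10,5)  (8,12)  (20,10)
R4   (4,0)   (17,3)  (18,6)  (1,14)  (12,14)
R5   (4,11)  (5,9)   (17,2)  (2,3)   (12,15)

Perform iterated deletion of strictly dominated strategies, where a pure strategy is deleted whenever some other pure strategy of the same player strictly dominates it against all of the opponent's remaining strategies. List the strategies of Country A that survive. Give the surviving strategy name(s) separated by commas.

R3

Country B's strategy S2 is strictly dominated by S5 (R1: 10>8, R2: 10>0, R3: 10>1, R4: 14>3, R5: 15>9) and is removed.
Country B's strategy S3 is strictly dominated by S5 (R1: 10>2, R2: 10>4, R3: 10>5, R4: 14>6, R5: 15>2) and is removed.
Country A's strategy R1 is strictly dominated by R3 (S1: 13>12, S4: 8>3, S5: 20>9) and is removed.
For Country A, R3 strictly dominates R4 on the remaining columns (S1: 13>4, S4: 8>1, S5: 20>12); eliminate R4.
For Country A, R3 strictly dominates R5 on the remaining columns (S1: 13>4, S4: 8>2, S5: 20>12); eliminate R5.
Column S4 is eliminated: S1 beats it against every remaining row (R2: 6>4, R3: 19>12).
For Country A, R3 strictly dominates R2 on the remaining columns (S1: 13>0, S5: 20>1); eliminate R2.
Column S5 is eliminated: S1 beats it against every remaining row (R3: 19>10).
Among the remaining strategies, none is strictly dominated by another pure strategy of the same player, so the elimination stops.
Surviving strategies — Country A: {R3}; Country B: {S1}.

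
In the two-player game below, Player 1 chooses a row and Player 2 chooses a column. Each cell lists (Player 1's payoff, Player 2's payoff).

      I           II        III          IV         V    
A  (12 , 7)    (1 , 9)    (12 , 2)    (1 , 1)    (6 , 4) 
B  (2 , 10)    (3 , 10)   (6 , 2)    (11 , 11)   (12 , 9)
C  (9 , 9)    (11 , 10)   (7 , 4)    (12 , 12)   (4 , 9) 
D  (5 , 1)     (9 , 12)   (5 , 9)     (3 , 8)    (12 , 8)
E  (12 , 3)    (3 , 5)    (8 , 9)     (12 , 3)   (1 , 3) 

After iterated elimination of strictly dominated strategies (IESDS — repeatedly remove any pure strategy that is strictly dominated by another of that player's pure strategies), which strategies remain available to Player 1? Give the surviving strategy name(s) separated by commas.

Column V is eliminated: II beats it against every remaining row (A: 9>4, B: 10>9, C: 10>9, D: 12>8, E: 5>3).
For Player 1, C strictly dominates B on the remaining columns (I: 9>2, II: 11>3, III: 7>6, IV: 12>11); eliminate B.
For Player 1, C strictly dominates D on the remaining columns (I: 9>5, II: 11>9, III: 7>5, IV: 12>3); eliminate D.
For Player 2, II strictly dominates I on the remaining rows (A: 9>7, C: 10>9, E: 5>3); eliminate I.
Among the remaining strategies, none is strictly dominated by another pure strategy of the same player, so the elimination stops.
Surviving strategies — Player 1: {A, C, E}; Player 2: {II, III, IV}.

A, C, E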